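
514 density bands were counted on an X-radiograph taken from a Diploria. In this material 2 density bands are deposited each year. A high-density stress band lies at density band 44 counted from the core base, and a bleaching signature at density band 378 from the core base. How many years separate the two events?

Separation: 378 − 44 = 334 density bands.
334 density bands at 2 per year is 334 / 2 = 167 years.

167 years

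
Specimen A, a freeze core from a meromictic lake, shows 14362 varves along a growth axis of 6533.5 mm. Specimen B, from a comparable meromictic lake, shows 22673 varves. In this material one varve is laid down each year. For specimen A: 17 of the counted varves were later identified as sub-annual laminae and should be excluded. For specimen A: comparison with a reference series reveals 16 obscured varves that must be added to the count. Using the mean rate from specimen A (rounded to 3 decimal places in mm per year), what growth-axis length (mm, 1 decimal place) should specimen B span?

Specimen A: correcting the raw count gives 14362 − 17 + 16 = 14361 true varves.
A: 6533.5 mm over 14361 years gives 6533.5 / 14361 ≈ 0.455 mm/yr.
Length of B = 0.455 × 22673 = 10316.2 mm.

10316.2 mm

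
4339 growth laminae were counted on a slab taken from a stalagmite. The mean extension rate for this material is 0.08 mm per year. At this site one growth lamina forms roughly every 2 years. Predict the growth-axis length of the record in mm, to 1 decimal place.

4339 growth laminae at 2 years each span 4339 × 2 = 8678 years.
8678 years at 0.08 mm/year gives 0.08 × 8678 = 694.2 mm.

694.2 mm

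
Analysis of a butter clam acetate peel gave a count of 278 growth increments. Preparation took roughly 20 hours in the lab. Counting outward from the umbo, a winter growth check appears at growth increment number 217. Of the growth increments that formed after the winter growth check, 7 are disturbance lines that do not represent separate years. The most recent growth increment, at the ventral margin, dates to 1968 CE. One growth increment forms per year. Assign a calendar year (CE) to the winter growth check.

1914 CE

278 − 217 = 61 growth increments lie beyond the winter growth check toward the ventral margin.
Removing the 7 false growth increments leaves 61 − 7 = 54 true growth increments beyond the winter growth check.
Counting back 54 years from 1968 CE places the winter growth check in 1968 − 54 = 1914 CE.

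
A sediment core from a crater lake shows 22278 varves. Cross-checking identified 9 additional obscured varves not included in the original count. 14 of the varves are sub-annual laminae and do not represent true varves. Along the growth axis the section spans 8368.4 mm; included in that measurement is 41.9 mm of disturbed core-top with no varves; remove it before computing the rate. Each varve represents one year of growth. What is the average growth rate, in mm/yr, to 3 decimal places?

0.374 mm/yr

Adjusted count: 22278 − 14 + 9 = 22273 varves.
Removing the 41.9 mm offcut leaves 8368.4 − 41.9 = 8326.5 mm.
Extension rate ≈ 8326.5 / 22273 = 0.374 mm/yr.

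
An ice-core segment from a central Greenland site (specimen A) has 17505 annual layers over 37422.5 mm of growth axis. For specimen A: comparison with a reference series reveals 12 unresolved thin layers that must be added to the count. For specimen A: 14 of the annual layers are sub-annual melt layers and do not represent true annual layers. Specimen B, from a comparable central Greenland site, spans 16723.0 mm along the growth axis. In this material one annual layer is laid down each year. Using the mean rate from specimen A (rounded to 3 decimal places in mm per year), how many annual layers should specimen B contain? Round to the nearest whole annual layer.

Specimen A: correcting the raw count gives 17505 − 14 + 12 = 17503 true annual layers.
A: Mean rate = 37422.5 mm / 17503 years ≈ 2.138 mm/year.
B spans 16723.0 / 2.138 = 7821.80 years ≈ 7822 annual layers.

7822 annual layers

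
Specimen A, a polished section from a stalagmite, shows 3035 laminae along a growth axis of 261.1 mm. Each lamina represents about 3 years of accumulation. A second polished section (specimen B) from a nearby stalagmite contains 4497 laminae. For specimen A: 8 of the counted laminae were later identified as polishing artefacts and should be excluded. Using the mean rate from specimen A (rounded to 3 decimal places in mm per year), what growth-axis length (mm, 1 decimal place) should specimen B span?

391.2 mm

Specimen A: adjusted count: 3035 − 8 = 3027 laminae.
Specimen A: multiplying by 3 years per lamina: 3027 × 3 = 9081 years.
A: Extension rate ≈ 261.1 / 9081 = 0.029 mm per year.
Specimen B: at 3 years per lamina, 4497 × 3 = 13491 years. For B, 0.029 mm/year × 13491 years = 391.2 mm.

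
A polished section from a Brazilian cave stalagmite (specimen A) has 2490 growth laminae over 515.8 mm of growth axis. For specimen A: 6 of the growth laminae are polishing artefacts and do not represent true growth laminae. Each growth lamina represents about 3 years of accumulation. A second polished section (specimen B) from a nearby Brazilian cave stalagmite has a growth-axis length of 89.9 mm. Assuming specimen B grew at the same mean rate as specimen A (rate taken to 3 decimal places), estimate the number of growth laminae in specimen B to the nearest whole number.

Specimen A: true growth lamina count = 2490 − 6 = 2484.
Specimen A: at 3 years per growth lamina, 2484 × 3 = 7452 years.
A: Extension rate ≈ 515.8 / 7452 = 0.069 mm per year.
For B, 89.9 / 0.069 = 1302.90 years; at 3 years per growth lamina that is 1302.90 / 3 ≈ 434 growth laminae.

434 growth laminae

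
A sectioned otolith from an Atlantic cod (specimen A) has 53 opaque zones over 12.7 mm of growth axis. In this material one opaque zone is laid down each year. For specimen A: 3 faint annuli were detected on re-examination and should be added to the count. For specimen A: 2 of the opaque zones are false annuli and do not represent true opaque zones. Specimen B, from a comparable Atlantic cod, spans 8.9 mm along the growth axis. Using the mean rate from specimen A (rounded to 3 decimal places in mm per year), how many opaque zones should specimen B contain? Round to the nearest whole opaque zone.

Specimen A: correcting the raw count gives 53 − 2 + 3 = 54 true opaque zones.
A: Extension rate ≈ 12.7 / 54 = 0.235 mm/yr.
Specimen B: 8.9 mm / 0.235 mm per year = 37.87 years ≈ 38 opaque zones.

38 opaque zones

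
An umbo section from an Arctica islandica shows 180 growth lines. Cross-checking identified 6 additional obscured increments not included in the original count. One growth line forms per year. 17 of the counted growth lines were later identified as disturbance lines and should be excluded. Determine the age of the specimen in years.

True growth line count = 180 − 17 + 6 = 169.
With a one-to-one growth line periodicity this is 169 years.

169 years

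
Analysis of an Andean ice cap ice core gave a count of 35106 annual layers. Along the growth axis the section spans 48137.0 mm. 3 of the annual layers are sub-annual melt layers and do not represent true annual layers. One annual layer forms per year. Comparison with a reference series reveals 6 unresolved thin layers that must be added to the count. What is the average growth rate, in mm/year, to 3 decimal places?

True annual layer count = 35106 − 3 + 6 = 35109.
Mean rate = 48137.0 mm / 35109 years ≈ 1.371 mm/year.

1.371 mm/year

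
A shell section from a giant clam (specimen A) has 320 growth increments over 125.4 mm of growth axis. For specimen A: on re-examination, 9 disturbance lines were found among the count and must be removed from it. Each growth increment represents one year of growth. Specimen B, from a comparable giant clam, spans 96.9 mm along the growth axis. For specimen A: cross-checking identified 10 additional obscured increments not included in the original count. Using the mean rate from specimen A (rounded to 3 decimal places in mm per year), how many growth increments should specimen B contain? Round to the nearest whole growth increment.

248 growth increments

Specimen A: true growth increment count = 320 − 9 + 10 = 321.
A: Mean rate = 125.4 mm / 321 years ≈ 0.391 mm/yr.
Specimen B: 96.9 mm / 0.391 mm per year = 247.83 years ≈ 248 growth increments.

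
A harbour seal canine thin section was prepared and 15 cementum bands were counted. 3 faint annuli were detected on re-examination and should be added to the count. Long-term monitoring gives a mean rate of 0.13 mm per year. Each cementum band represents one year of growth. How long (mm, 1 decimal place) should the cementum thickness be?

Adjusted count: 15 + 3 = 18 cementum bands.
Predicted length = 0.13 mm/year × 18 years = 2.3 mm.

2.3 mm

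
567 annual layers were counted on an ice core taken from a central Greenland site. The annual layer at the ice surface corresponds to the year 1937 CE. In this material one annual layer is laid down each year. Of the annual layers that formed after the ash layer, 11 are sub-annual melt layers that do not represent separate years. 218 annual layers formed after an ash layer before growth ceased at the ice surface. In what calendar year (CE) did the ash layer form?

1730 CE

218 annual layers formed after the ash layer.
Excluding 11 false annual layers: 218 − 11 = 207.
The annual layer at the ice surface is 1937 CE, so the ash layer dates to 1937 − 207 = 1730 CE.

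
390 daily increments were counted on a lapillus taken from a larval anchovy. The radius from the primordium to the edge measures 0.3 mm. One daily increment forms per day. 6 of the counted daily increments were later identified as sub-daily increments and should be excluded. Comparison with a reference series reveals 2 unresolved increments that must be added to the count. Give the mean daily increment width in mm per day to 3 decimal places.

0.001 mm per day

Adjusted count: 390 − 6 + 2 = 386 daily increments.
0.3 mm over 386 days gives 0.3 / 386 ≈ 0.001 mm per day.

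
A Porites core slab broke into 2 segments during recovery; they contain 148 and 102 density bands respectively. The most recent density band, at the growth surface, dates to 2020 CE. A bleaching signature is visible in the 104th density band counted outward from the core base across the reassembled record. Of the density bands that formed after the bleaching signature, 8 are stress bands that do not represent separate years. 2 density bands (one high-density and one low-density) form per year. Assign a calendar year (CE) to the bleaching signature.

Total density bands = 148 + 102 = 250.
250 − 104 = 146 density bands lie beyond the bleaching signature toward the growth surface.
Excluding 8 false density bands: 146 − 8 = 138.
With 2 density bands per year, 138 / 2 = 69 years.
Counting back 69 years from 2020 CE places the bleaching signature in 2020 − 69 = 1951 CE.

1951 CE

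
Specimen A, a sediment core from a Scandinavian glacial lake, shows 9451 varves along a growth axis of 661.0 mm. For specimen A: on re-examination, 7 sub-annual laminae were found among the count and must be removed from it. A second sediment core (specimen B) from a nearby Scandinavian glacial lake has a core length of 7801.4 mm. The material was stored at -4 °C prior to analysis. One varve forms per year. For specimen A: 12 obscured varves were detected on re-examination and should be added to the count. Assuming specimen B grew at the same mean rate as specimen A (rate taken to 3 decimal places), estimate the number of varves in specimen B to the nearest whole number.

Specimen A: correcting the raw count gives 9451 − 7 + 12 = 9456 true varves.
A: Mean rate = 661.0 mm / 9456 years ≈ 0.070 mm/yr.
For B, 7801.4 / 0.070 = 111448.57 years ≈ 111449 varves.

111449 varves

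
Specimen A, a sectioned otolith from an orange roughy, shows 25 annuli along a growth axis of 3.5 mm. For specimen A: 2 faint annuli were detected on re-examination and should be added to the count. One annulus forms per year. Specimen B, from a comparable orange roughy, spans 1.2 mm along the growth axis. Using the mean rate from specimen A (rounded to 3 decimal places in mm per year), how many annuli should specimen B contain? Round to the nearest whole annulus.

Specimen A: correcting the raw count gives 25 + 2 = 27 true annuli.
A: Extension rate ≈ 3.5 / 27 = 0.130 mm/yr.
Specimen B: 1.2 mm / 0.130 mm per year = 9.23 years ≈ 9 annuli.

9 annuli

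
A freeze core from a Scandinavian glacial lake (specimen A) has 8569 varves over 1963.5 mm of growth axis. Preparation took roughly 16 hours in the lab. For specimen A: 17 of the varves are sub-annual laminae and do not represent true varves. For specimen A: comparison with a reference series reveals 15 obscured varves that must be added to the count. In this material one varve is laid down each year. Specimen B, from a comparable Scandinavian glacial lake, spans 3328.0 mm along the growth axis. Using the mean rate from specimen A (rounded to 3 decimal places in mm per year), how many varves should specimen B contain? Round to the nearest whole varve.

14533 varves

Specimen A: adjusted count: 8569 − 17 + 15 = 8567 varves.
A: Extension rate ≈ 1963.5 / 8567 = 0.229 mm per year.
Specimen B: 3328.0 mm / 0.229 mm per year = 14532.75 years ≈ 14533 varves.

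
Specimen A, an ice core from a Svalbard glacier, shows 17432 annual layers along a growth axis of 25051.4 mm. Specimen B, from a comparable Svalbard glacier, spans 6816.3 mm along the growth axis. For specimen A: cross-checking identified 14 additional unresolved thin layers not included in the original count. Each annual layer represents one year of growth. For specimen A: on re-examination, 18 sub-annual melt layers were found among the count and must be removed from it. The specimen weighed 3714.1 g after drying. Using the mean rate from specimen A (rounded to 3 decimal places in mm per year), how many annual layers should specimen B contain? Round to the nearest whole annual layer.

Specimen A: true annual layer count = 17432 − 18 + 14 = 17428.
A: Mean rate = 25051.4 mm / 17428 years ≈ 1.437 mm/yr.
Specimen B: 6816.3 mm / 1.437 mm per year = 4743.42 years ≈ 4743 annual layers.

4743 annual layers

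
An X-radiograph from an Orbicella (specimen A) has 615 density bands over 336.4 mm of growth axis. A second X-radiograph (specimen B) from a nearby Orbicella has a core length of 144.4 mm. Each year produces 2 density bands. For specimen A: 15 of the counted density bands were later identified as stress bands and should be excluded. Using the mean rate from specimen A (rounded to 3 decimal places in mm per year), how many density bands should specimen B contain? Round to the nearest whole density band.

258 density bands

Specimen A: correcting the raw count gives 615 − 15 = 600 true density bands.
Specimen A: 600 density bands at 2 per year is 600 / 2 = 300 years.
A: Mean rate = 336.4 mm / 300 years ≈ 1.121 mm per year.
For B, 144.4 / 1.121 = 128.81 years; at 2 density bands per year that is 128.81 × 2 ≈ 258 density bands.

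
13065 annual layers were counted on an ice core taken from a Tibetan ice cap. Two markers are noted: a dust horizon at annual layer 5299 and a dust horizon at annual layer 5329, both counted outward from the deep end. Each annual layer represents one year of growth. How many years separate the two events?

30 years

Separation: 5329 − 5299 = 30 annual layers.
At one annual layer per year, 30 years elapsed between them.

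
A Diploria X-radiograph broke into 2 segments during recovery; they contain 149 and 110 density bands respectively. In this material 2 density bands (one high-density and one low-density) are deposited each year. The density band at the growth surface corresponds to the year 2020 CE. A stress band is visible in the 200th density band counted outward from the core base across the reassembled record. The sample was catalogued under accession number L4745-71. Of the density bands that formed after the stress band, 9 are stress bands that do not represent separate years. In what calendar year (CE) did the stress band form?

1995 CE

Total density bands = 149 + 110 = 259.
Between density band 200 and the growth surface there are 259 − 200 = 59 density bands.
59 − 9 false = 50 true density bands after the stress band.
With 2 density bands per year, 50 / 2 = 25 years.
Counting back 25 years from 2020 CE places the stress band in 2020 − 25 = 1995 CE.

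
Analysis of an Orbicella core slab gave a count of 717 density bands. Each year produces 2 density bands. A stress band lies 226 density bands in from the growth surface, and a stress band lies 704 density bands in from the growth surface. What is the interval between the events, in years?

239 years

704 − 226 = 478 density bands lie between the two events.
With 2 density bands per year, 478 / 2 = 239 years.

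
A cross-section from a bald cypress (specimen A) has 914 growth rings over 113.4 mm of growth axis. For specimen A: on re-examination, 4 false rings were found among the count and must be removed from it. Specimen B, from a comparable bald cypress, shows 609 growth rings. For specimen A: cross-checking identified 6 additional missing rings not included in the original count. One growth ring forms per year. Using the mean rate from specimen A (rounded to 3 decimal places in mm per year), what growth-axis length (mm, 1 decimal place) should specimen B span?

75.5 mm

Specimen A: after corrections the count is 914 − 4 + 6 = 916 growth rings.
A: 113.4 mm over 916 years gives 113.4 / 916 ≈ 0.124 mm/year.
Length of B = 0.124 × 609 = 75.5 mm.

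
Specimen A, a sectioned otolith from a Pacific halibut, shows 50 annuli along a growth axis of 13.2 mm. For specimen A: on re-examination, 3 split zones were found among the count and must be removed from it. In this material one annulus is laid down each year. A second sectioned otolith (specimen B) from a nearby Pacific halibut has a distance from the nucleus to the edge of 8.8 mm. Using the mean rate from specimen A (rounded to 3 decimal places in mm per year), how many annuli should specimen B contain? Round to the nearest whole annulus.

31 annuli

Specimen A: correcting the raw count gives 50 − 3 = 47 true annuli.
A: 13.2 mm over 47 years gives 13.2 / 47 ≈ 0.281 mm/year.
B spans 8.8 / 0.281 = 31.32 years ≈ 31 annuli.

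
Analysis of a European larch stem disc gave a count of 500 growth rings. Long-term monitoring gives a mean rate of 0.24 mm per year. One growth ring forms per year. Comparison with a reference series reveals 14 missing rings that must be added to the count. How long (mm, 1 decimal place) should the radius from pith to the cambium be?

123.4 mm

True growth ring count = 500 + 14 = 514.
Length ≈ 0.24 × 514 = 123.4 mm.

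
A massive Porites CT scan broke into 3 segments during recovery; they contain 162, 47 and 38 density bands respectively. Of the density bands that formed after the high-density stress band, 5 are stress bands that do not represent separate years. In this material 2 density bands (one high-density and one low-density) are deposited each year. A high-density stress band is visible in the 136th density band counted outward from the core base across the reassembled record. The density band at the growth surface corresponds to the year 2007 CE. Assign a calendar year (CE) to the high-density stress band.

Total density bands = 162 + 47 + 38 = 247.
The high-density stress band sits at density band 136 from the core base, so 247 − 136 = 111 density bands formed after it.
Excluding 5 false density bands: 111 − 5 = 106.
With 2 density bands per year, 106 / 2 = 53 years.
The density band at the growth surface is 2007 CE, so the high-density stress band dates to 2007 − 53 = 1954 CE.

1954 CE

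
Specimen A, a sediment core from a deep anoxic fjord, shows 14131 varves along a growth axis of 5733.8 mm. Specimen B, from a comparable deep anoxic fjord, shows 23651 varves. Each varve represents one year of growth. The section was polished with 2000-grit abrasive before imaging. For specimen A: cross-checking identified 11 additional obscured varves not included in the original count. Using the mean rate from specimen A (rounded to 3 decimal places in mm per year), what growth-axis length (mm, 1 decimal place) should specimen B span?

9578.7 mm

Specimen A: after corrections the count is 14131 + 11 = 14142 varves.
A: 5733.8 mm over 14142 years gives 5733.8 / 14142 ≈ 0.405 mm/yr.
For B, 0.405 mm/year × 23651 years = 9578.7 mm.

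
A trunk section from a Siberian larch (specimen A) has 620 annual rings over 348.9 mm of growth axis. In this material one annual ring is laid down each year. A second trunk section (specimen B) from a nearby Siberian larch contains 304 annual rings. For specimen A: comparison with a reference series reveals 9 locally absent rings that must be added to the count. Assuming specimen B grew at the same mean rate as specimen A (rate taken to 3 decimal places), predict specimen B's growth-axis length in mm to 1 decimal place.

Specimen A: correcting the raw count gives 620 + 9 = 629 true annual rings.
A: 348.9 mm over 629 years gives 348.9 / 629 ≈ 0.555 mm per year.
B's length ≈ 0.555 × 304 = 168.7 mm.

168.7 mm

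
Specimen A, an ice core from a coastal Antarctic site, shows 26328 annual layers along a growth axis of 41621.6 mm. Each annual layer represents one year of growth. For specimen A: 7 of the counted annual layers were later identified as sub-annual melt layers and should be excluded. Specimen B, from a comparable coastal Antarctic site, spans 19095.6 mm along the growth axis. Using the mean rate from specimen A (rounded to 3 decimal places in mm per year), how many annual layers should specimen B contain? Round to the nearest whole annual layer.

Specimen A: after corrections the count is 26328 − 7 = 26321 annual layers.
A: Extension rate ≈ 41621.6 / 26321 = 1.581 mm/yr.
B spans 19095.6 / 1.581 = 12078.18 years ≈ 12078 annual layers.

12078 annual layers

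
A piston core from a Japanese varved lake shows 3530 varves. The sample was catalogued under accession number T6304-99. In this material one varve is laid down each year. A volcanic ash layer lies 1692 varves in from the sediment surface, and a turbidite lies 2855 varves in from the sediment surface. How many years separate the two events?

1163 years

Separation: 2855 − 1692 = 1163 varves.
One varve per year makes the interval 1163 years.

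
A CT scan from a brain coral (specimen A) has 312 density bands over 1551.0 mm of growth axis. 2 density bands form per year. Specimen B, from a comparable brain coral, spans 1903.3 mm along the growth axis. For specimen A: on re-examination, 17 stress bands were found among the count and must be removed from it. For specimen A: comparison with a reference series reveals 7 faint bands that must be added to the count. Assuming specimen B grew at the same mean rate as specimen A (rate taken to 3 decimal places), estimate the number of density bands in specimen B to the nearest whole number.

Specimen A: true density band count = 312 − 17 + 7 = 302.
Specimen A: 302 density bands at 2 per year is 302 / 2 = 151 years.
A: Extension rate ≈ 1551.0 / 151 = 10.272 mm/yr.
For B, 1903.3 / 10.272 = 185.29 years; at 2 density bands per year that is 185.29 × 2 ≈ 371 density bands.

371 density bands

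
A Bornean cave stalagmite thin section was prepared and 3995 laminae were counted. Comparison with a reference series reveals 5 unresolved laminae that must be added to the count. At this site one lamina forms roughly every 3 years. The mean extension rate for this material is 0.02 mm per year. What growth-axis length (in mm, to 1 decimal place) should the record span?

Correcting the raw count gives 3995 + 5 = 4000 true laminae.
At 3 years per lamina, 4000 × 3 = 12000 years.
12000 years at 0.02 mm/year gives 0.02 × 12000 = 240.0 mm.

240.0 mm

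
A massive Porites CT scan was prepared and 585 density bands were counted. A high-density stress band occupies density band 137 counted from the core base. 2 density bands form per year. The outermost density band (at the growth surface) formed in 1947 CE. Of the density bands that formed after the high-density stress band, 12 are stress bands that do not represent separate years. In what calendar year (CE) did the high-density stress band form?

The high-density stress band sits at density band 137 from the core base, so 585 − 137 = 448 density bands formed after it.
448 − 12 false = 436 true density bands after the high-density stress band.
With 2 density bands per year, 436 / 2 = 218 years.
The density band at the growth surface is 1947 CE, so the high-density stress band dates to 1947 − 218 = 1729 CE.

1729 CE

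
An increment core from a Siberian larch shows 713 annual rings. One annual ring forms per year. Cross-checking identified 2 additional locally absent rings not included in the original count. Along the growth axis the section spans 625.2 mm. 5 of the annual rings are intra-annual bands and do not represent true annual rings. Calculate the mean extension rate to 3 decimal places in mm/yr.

Adjusted count: 713 − 5 + 2 = 710 annual rings.
625.2 mm over 710 years gives 625.2 / 710 ≈ 0.881 mm/yr.

0.881 mm/yr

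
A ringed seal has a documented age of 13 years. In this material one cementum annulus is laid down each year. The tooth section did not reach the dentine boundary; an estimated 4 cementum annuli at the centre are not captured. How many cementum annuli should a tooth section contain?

9 cementum annuli

One cementum annulus per year gives 13 cementum annuli over 13 years.
Subtracting the 4 cementum annuli not captured gives 13 − 4 = 9 cementum annuli in the record.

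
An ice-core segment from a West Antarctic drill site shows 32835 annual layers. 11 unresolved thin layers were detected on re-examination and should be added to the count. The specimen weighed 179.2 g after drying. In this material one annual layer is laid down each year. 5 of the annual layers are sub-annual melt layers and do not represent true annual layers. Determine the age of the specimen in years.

True annual layer count = 32835 − 5 + 11 = 32841.
At one annual layer per year, that is 32841 years.

32841 yr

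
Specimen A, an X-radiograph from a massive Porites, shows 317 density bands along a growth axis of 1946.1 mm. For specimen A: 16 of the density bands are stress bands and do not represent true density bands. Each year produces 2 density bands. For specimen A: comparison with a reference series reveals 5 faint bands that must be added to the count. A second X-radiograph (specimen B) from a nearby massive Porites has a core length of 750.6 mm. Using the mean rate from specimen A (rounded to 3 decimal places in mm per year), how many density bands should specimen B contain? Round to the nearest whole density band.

Specimen A: adjusted count: 317 − 16 + 5 = 306 density bands.
Specimen A: dividing by 2 density bands per year: 306 / 2 = 153 years.
A: 1946.1 mm over 153 years gives 1946.1 / 153 ≈ 12.720 mm per year.
Specimen B: 750.6 mm / 12.720 mm per year = 59.01 years; at 2 density bands per year that is 59.01 × 2 ≈ 118 density bands.

118 density bands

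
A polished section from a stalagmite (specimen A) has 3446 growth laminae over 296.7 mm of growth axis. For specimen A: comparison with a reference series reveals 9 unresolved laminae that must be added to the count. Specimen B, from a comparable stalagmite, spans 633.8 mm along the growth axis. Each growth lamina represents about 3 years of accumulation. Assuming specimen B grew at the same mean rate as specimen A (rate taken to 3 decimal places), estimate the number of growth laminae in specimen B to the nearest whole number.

Specimen A: adjusted count: 3446 + 9 = 3455 growth laminae.
Specimen A: multiplying by 3 years per growth lamina: 3455 × 3 = 10365 years.
A: 296.7 mm over 10365 years gives 296.7 / 10365 ≈ 0.029 mm/yr.
For B, 633.8 / 0.029 = 21855.17 years; at 3 years per growth lamina that is 21855.17 / 3 ≈ 7285 growth laminae.

7285 growth laminae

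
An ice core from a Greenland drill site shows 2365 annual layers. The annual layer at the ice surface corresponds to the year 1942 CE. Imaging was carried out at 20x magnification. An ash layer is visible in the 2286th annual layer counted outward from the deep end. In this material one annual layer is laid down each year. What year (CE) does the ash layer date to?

1863 CE

2365 − 2286 = 79 annual layers lie beyond the ash layer toward the ice surface.
1942 − 79 = 1863 CE.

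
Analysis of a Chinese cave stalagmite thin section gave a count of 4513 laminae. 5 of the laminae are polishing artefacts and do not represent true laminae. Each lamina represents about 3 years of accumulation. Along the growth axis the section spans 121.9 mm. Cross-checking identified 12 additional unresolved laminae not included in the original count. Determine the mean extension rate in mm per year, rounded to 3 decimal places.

0.009 mm per year

Correcting the raw count gives 4513 − 5 + 12 = 4520 true laminae.
4520 laminae at 3 years each span 4520 × 3 = 13560 years.
Mean rate = 121.9 mm / 13560 years ≈ 0.009 mm per year.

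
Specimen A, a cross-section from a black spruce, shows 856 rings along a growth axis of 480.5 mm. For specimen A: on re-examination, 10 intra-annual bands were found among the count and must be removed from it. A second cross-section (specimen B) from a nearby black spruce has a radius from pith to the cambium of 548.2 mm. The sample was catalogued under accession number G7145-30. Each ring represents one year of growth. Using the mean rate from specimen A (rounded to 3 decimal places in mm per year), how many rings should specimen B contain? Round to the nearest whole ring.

965 rings

Specimen A: adjusted count: 856 − 10 = 846 rings.
A: Mean rate = 480.5 mm / 846 years ≈ 0.568 mm/year.
B spans 548.2 / 0.568 = 965.14 years ≈ 965 rings.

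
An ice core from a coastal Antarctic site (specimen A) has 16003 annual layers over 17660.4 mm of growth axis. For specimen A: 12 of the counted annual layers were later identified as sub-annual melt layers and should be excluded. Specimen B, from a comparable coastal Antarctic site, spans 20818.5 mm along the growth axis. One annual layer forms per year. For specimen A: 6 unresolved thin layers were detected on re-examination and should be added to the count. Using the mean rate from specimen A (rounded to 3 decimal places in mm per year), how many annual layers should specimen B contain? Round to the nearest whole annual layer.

18857 annual layers

Specimen A: adjusted count: 16003 − 12 + 6 = 15997 annual layers.
A: 17660.4 mm over 15997 years gives 17660.4 / 15997 ≈ 1.104 mm/year.
For B, 20818.5 / 1.104 = 18857.34 years ≈ 18857 annual layers.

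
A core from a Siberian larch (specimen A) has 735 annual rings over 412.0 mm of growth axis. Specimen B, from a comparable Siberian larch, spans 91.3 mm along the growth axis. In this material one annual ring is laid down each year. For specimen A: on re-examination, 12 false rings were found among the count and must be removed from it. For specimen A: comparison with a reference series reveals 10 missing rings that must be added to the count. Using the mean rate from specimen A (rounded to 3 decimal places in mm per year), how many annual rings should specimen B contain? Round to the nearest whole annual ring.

162 annual rings

Specimen A: correcting the raw count gives 735 − 12 + 10 = 733 true annual rings.
A: Extension rate ≈ 412.0 / 733 = 0.562 mm/yr.
Specimen B: 91.3 mm / 0.562 mm per year = 162.46 years ≈ 162 annual rings.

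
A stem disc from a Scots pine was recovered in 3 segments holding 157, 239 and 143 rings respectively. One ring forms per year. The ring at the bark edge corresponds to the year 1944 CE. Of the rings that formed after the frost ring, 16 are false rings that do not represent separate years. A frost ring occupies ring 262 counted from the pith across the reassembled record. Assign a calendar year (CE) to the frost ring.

1683 CE

Total rings = 157 + 239 + 143 = 539.
The frost ring sits at ring 262 from the pith, so 539 − 262 = 277 rings formed after it.
Excluding 16 false rings: 277 − 16 = 261.
Counting back 261 years from 1944 CE places the frost ring in 1944 − 261 = 1683 CE.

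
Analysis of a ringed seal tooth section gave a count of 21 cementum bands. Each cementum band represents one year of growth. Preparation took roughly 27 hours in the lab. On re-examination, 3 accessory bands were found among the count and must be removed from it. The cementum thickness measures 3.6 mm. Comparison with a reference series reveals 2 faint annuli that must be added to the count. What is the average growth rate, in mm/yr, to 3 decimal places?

Adjusted count: 21 − 3 + 2 = 20 cementum bands.
Mean rate = 3.6 mm / 20 years ≈ 0.180 mm/yr.

0.180 mm/yr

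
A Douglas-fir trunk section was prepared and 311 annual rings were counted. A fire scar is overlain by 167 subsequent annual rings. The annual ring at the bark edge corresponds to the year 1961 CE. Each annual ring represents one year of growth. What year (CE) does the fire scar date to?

There are 167 annual rings younger than the fire scar.
1961 − 167 = 1794 CE.

1794 CE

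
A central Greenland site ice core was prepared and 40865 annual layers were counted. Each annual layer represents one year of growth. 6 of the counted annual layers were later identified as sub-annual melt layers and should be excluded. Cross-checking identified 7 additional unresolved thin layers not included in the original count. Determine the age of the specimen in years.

Correcting the raw count gives 40865 − 6 + 7 = 40866 true annual layers.
At one annual layer per year, that is 40866 years.

40866 yr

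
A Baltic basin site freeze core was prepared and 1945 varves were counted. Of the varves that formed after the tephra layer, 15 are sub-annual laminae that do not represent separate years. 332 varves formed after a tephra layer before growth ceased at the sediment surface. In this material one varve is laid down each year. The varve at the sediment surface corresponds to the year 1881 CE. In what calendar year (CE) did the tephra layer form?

1564 CE

332 varves formed after the tephra layer.
Excluding 15 false varves: 332 − 15 = 317.
Counting back 317 years from 1881 CE places the tephra layer in 1881 − 317 = 1564 CE.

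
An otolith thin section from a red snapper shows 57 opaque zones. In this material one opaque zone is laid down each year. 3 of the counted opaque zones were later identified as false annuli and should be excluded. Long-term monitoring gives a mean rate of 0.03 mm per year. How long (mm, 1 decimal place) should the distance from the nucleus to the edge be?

Correcting the raw count gives 57 − 3 = 54 true opaque zones.
54 years at 0.03 mm/year gives 0.03 × 54 = 1.6 mm.

1.6 mm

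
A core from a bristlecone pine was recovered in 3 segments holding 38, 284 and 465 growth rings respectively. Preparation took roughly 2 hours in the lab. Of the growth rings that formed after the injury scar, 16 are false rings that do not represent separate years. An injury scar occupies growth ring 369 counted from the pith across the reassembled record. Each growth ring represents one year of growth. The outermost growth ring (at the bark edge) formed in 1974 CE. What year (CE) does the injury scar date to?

1572 CE

Total growth rings = 38 + 284 + 465 = 787.
The injury scar sits at growth ring 369 from the pith, so 787 − 369 = 418 growth rings formed after it.
Removing the 16 false growth rings leaves 418 − 16 = 402 true growth rings beyond the injury scar.
Counting back 402 years from 1974 CE places the injury scar in 1974 − 402 = 1572 CE.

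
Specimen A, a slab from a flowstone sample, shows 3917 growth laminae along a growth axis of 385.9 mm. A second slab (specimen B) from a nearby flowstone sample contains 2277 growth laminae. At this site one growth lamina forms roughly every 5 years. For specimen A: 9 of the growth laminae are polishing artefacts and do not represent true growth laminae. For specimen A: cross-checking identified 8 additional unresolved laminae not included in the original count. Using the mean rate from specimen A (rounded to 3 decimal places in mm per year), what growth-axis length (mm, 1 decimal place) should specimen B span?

Specimen A: after corrections the count is 3917 − 9 + 8 = 3916 growth laminae.
Specimen A: 3916 growth laminae at 5 years each span 3916 × 5 = 19580 years.
A: Mean rate = 385.9 mm / 19580 years ≈ 0.020 mm per year.
Specimen B: 2277 growth laminae at 5 years each span 2277 × 5 = 11385 years. For B, 0.020 mm/year × 11385 years = 227.7 mm.

227.7 mm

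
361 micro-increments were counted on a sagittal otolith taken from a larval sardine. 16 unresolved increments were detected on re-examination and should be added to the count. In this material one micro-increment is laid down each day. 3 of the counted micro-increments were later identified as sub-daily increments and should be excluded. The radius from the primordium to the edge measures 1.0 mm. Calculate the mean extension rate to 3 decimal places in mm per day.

0.003 mm per day

After corrections the count is 361 − 3 + 16 = 374 micro-increments.
Mean rate = 1.0 mm / 374 days ≈ 0.003 mm per day.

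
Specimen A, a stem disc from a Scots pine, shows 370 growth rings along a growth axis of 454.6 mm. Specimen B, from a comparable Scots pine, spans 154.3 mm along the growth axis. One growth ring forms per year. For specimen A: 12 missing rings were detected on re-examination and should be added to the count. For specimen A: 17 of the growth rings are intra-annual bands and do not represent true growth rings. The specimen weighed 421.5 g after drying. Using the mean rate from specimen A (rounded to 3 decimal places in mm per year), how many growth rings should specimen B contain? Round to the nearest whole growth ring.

124 growth rings

Specimen A: correcting the raw count gives 370 − 17 + 12 = 365 true growth rings.
A: Mean rate = 454.6 mm / 365 years ≈ 1.245 mm/yr.
Specimen B: 154.3 mm / 1.245 mm per year = 123.94 years ≈ 124 growth rings.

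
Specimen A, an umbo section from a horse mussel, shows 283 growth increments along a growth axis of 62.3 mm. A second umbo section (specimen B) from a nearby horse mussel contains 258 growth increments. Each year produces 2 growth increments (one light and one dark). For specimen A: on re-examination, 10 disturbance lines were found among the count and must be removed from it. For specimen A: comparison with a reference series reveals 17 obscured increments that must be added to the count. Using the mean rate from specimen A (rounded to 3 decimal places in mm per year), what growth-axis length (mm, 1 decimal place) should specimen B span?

Specimen A: adjusted count: 283 − 10 + 17 = 290 growth increments.
Specimen A: with 2 growth increments per year, 290 / 2 = 145 years.
A: Extension rate ≈ 62.3 / 145 = 0.430 mm/yr.
Specimen B: with 2 growth increments per year, 258 / 2 = 129 years. Length of B = 0.430 × 129 = 55.5 mm.

55.5 mm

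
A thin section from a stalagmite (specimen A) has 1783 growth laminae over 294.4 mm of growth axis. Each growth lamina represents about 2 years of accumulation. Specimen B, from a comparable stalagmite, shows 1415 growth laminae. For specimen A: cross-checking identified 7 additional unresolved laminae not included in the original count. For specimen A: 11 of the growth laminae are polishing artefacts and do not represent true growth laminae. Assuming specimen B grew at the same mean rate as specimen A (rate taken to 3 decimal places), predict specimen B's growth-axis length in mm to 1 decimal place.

234.9 mm

Specimen A: true growth lamina count = 1783 − 11 + 7 = 1779.
Specimen A: 1779 growth laminae at 2 years each span 1779 × 2 = 3558 years.
A: 294.4 mm over 3558 years gives 294.4 / 3558 ≈ 0.083 mm/yr.
Specimen B: at 2 years per growth lamina, 1415 × 2 = 2830 years. For B, 0.083 mm/year × 2830 years = 234.9 mm.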